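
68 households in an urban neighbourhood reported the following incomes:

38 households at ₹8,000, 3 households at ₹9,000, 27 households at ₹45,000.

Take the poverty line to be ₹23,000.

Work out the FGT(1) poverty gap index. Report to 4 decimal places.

Below z: 38×₹8,000, 3×₹9,000 (q = 41 of N = 68).
Relative gaps: (23000−8000)/23000 = 0.6522 (×38); (23000−9000)/23000 = 0.6087 (×3).
Σ = 26.608696. Dividing by the full population N = 68 gives P₁ = 0.3913.

0.3913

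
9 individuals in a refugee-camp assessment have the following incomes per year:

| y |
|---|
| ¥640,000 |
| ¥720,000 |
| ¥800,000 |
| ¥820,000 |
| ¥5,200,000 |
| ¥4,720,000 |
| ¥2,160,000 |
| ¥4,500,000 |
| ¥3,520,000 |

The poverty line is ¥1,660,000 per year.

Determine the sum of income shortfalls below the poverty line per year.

Incomes under z: ¥640,000, ¥720,000, ¥800,000, ¥820,000 (q = 4 of N = 9).
Individual gaps: 1660000−640000 = 1020000; 1660000−720000 = 940000; 1660000−800000 = 860000; 1660000−820000 = 840000.
Aggregate gap = ¥3,660,000.

¥3,660,000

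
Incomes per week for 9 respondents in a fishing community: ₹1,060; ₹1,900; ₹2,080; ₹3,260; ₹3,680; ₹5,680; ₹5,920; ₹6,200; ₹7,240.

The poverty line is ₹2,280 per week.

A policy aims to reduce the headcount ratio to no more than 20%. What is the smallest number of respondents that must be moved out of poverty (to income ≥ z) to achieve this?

2

Currently q = 3 of N = 9 are below the line (H = 0.333).
A headcount ratio of at most 20% allows at most ⌊0.20 × 9⌋ = 1 poor respondents.
So at least 3 − 1 = 2 must be lifted.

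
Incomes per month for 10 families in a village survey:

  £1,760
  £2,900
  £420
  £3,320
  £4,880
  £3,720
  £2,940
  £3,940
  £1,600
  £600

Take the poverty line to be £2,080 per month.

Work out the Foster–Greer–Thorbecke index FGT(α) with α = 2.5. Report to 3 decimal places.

0.103

Below z: £420, £600, £1,600, £1,760 (q = 4 of N = 10).
Gap ratios (z−y)/z: (2080−420)/2080 = 0.7981; (2080−600)/2080 = 0.7115; (2080−1600)/2080 = 0.2308; (2080−1760)/2080 = 0.1538.
Raised to α = 2.5: 0.56900; 0.42707; 0.02558; 0.00928.
Sum = 1.030933; FGT(2.5) = 1.030933 / 10 = 0.103.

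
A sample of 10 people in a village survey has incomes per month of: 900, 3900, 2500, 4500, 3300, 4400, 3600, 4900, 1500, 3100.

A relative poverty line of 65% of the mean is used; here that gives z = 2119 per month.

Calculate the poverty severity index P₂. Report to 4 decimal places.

Below z: 900, 1500 (q = 2 of N = 10).
Normalized shortfalls: (2119−900)/2119 = 0.5753; (2119−1500)/2119 = 0.2921.
Squared: 0.3309; 0.0853.
Sum = 0.416271; P₂ = 0.416271 / 10 = 0.0416.

0.0416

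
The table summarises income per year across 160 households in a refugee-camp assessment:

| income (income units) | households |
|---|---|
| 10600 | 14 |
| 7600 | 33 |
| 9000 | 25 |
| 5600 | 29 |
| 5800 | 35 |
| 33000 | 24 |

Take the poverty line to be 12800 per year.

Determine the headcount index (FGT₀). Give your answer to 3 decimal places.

0.850

136 of the 160 households have income below 12800.
H = 136/160 = 0.850.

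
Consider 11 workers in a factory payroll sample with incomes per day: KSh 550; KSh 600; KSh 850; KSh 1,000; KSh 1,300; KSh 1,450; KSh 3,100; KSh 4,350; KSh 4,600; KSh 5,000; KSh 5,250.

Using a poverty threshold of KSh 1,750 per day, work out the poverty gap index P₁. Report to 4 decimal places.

0.2468

Incomes under z: KSh 550, KSh 600, KSh 850, KSh 1,000, KSh 1,300, KSh 1,450 (q = 6 of N = 11).
Gap ratios (z−y)/z: (1750−550)/1750 = 0.6857; (1750−600)/1750 = 0.6571; (1750−850)/1750 = 0.5143; (1750−1000)/1750 = 0.4286; (1750−1300)/1750 = 0.2571; (1750−1450)/1750 = 0.1714.
Σ = 2.714286. Dividing by the full population N = 11 gives P₁ = 0.2468.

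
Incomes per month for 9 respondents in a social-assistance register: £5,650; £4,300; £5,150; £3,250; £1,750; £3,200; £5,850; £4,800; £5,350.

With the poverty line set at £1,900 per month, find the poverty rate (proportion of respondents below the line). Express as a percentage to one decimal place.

1 of the 9 respondents have income below £1,900.
H = 1/9 = 11.1%.

11.1%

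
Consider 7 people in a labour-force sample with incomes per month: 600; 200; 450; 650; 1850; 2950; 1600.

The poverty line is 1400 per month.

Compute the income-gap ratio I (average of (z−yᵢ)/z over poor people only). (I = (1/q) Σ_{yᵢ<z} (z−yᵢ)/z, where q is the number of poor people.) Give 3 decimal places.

Incomes under z: 200, 450, 600, 650 (q = 4 of N = 7).
Shortfall ratios (z−y)/z: 0.8571, 0.6786, 0.5714, 0.5357; sum = 2.642857.
The income-gap ratio divides by q (the poor only): 2.642857 / 4 = 0.661.

0.661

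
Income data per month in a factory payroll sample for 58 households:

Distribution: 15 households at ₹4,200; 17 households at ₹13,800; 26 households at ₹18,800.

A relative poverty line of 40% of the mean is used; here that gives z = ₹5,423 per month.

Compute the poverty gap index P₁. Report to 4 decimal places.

0.0583

Poor units: 15×₹4,200 (q = 15 of N = 58).
Gap ratios (z−y)/z: (5423−4200)/5423 = 0.2255 (×15).
Σ = 3.382814. Dividing by the full population N = 58 gives P₁ = 0.0583.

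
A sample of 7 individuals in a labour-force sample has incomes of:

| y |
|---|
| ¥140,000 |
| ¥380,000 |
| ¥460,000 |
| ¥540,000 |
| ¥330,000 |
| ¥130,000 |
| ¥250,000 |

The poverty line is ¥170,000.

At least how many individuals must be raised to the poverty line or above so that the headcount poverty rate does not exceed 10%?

2

2 of the 7 individuals are poor, so H = 2/7 = 0.286.
A headcount ratio of at most 10% allows at most ⌊0.10 × 7⌋ = 0 poor individuals.
So at least 2 − 0 = 2 must be lifted.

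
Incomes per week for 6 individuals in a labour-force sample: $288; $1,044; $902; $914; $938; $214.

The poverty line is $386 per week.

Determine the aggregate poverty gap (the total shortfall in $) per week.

$270

Incomes under z: $214, $288 (q = 2 of N = 6).
Individual gaps: 386−214 = 172; 386−288 = 98.
Aggregate gap = $270.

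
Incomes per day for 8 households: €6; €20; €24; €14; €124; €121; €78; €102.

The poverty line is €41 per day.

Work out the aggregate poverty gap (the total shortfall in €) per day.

€100

Poor units: €6, €14, €20, €24 (q = 4 of N = 8).
Individual gaps: 41−6 = 35; 41−14 = 27; 41−20 = 21; 41−24 = 17.
Aggregate gap = €100.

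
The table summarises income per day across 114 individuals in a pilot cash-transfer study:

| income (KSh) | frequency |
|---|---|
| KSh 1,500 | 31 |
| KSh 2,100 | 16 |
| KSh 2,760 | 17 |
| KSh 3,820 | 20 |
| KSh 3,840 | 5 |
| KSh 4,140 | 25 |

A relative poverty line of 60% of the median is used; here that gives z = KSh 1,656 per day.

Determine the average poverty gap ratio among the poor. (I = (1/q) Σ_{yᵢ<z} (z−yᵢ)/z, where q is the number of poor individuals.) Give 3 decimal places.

Poor units: 31×KSh 1,500 (q = 31 of N = 114).
Relative gaps: 0.0942 (×31); sum = 2.920290.
I averages over the q = 31 poor units only: 2.920290 / 31 = 0.094.

0.094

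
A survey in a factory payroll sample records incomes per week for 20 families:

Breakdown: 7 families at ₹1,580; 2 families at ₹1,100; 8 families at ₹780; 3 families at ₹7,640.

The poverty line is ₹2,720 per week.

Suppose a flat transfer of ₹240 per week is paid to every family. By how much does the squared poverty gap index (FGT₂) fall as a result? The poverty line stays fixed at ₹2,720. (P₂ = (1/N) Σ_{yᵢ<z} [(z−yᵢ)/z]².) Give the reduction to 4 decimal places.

0.0801

Before: below the line — 8×₹780, 2×₹1,100, 7×₹1,580; squared poverty gap index (FGT₂) = 0.300435.
After the ₹240 transfer: below the line — 8×₹1,020, 2×₹1,340, 7×₹1,820; squared poverty gap index (FGT₂) = 0.220310.
Reduction = 0.300435 − 0.220310 = 0.0801.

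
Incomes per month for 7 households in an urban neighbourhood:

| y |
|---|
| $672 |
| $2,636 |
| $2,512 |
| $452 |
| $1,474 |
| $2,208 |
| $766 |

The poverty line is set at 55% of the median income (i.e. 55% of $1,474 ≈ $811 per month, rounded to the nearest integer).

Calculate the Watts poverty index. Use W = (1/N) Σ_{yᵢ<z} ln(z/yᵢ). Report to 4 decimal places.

0.1185

Below z: $452, $672, $766 (q = 3 of N = 7).
ln(z/y) terms: ln(811/452) = 0.5846; ln(811/672) = 0.1880; ln(811/766) = 0.0571.
W = 0.829681 / 7 = 0.1185.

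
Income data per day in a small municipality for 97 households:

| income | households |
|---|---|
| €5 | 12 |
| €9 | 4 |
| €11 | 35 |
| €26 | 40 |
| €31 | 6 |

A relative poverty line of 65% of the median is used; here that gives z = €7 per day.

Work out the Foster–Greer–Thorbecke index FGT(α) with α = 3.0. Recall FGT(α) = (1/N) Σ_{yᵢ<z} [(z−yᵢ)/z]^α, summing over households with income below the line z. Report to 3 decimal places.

Incomes under z: 12×€5 (q = 12 of N = 97).
Shortfall ratios: (7−5)/7 = 0.2857 (×12).
Raised to α = 3.0: 0.02332 (×12).
Sum = 0.279883; FGT(3.0) = 0.279883 / 97 = 0.003.

0.003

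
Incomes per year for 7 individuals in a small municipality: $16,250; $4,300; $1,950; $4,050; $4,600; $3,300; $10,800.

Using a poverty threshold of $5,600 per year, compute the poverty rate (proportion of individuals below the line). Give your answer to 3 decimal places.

0.714

5 of the 7 individuals have income below $5,600.
H = 5/7 = 0.714.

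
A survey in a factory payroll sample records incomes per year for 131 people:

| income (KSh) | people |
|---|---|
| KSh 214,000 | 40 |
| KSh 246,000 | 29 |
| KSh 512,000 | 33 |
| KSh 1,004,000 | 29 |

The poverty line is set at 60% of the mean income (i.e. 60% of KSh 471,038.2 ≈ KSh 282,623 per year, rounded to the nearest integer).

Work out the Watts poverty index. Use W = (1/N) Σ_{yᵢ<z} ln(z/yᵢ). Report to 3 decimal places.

0.116

Poor units: 40×KSh 214,000, 29×KSh 246,000 (q = 69 of N = 131).
ln(z/y) terms: ln(282623/214000) = 0.2781 (×40); ln(282623/246000) = 0.1388 (×29).
W = 15.150201 / 131 = 0.116.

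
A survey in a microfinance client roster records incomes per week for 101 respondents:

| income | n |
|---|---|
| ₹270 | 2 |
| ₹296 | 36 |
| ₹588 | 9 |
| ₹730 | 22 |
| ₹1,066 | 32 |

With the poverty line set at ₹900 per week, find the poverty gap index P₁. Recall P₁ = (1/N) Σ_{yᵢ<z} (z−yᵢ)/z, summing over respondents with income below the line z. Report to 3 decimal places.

Below z: 2×₹270, 36×₹296, 9×₹588, 22×₹730 (q = 69 of N = 101).
Normalized shortfalls: (900−270)/900 = 0.7000 (×2); (900−296)/900 = 0.6711 (×36); (900−588)/900 = 0.3467 (×9); (900−730)/900 = 0.1889 (×22).
Sum of shortfalls = 32.835556; P₁ averages over all N: 32.835556 / 101 = 0.325.

0.325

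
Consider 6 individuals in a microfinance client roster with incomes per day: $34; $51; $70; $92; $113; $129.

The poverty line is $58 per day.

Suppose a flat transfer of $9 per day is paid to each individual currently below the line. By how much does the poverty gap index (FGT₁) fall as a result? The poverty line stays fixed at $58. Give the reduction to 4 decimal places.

Before: below the line — $34, $51; poverty gap index (FGT₁) = 0.089080.
After the $9 transfer: below the line — $43; poverty gap index (FGT₁) = 0.043103.
Reduction = 0.089080 − 0.043103 = 0.0460.

0.0460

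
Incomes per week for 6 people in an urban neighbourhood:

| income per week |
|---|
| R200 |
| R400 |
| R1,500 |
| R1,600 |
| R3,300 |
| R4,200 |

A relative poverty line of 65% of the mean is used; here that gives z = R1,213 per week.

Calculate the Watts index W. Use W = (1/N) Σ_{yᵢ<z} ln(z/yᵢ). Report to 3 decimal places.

0.485

Poor units: R200, R400 (q = 2 of N = 6).
Log shortfalls: ln(1213/200) = 1.8025; ln(1213/400) = 1.1094.
W = 2.911922 / 6 = 0.485.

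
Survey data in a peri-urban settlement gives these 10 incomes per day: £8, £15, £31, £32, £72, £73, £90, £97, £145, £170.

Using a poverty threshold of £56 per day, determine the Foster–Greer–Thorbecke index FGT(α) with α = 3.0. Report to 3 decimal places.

0.119

Poor units: £8, £15, £31, £32 (q = 4 of N = 10).
Shortfall ratios: (56−8)/56 = 0.8571; (56−15)/56 = 0.7321; (56−31)/56 = 0.4464; (56−32)/56 = 0.4286.
Raised to α = 3.0: 0.62974; 0.39245; 0.08897; 0.07872.
Sum = 1.189880; FGT(3.0) = 1.189880 / 10 = 0.119.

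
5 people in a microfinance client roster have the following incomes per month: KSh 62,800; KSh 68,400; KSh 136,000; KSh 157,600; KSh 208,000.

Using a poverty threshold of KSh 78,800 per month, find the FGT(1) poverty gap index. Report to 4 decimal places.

0.0670

Poor units: KSh 62,800, KSh 68,400 (q = 2 of N = 5).
Shortfall ratios: (78800−62800)/78800 = 0.2030; (78800−68400)/78800 = 0.1320.
Σ = 0.335025. Dividing by the full population N = 5 gives P₁ = 0.0670.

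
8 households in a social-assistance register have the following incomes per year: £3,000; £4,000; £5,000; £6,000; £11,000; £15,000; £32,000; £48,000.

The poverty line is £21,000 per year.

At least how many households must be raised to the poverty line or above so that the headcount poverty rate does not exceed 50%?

2

6 of the 8 households are poor, so H = 6/8 = 0.750.
A headcount ratio of at most 50% allows at most ⌊0.50 × 8⌋ = 4 poor households.
So at least 6 − 4 = 2 must be lifted.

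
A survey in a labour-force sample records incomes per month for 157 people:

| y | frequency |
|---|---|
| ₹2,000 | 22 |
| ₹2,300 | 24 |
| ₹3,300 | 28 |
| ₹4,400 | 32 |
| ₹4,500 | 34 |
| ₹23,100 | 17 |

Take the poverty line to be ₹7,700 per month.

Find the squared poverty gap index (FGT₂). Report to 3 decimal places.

0.285

Poor units: 22×₹2,000, 24×₹2,300, 28×₹3,300, 32×₹4,400, 34×₹4,500 (q = 140 of N = 157).
Normalized shortfalls: (7700−2000)/7700 = 0.7403 (×22); (7700−2300)/7700 = 0.7013 (×24); (7700−3300)/7700 = 0.5714 (×28); (7700−4400)/7700 = 0.4286 (×32); (7700−4500)/7700 = 0.4156 (×34).
Squared: 0.5480 (×22); 0.4918 (×24); 0.3265 (×28); 0.1837 (×32); 0.1727 (×34).
Sum = 44.751897; P₂ = 44.751897 / 157 = 0.285.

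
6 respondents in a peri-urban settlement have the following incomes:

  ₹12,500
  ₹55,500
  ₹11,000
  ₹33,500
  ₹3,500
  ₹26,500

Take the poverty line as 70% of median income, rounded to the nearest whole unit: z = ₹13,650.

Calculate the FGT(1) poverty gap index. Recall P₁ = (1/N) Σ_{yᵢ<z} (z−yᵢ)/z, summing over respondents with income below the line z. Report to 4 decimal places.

Below z: ₹3,500, ₹11,000, ₹12,500 (q = 3 of N = 6).
Relative gaps: (13650−3500)/13650 = 0.7436; (13650−11000)/13650 = 0.1941; (13650−12500)/13650 = 0.0842.
Σ = 1.021978. Dividing by the full population N = 6 gives P₁ = 0.1703.

0.1703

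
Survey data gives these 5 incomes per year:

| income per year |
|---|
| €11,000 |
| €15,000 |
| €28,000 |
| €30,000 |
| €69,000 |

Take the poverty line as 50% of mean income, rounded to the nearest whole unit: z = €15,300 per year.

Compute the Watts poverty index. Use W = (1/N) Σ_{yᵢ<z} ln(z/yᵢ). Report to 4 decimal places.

0.0700

Below the line: €11,000, €15,000 (q = 2 of N = 5).
ln(z/y) terms: ln(15300/11000) = 0.3300; ln(15300/15000) = 0.0198.
W = 0.349760 / 5 = 0.0700.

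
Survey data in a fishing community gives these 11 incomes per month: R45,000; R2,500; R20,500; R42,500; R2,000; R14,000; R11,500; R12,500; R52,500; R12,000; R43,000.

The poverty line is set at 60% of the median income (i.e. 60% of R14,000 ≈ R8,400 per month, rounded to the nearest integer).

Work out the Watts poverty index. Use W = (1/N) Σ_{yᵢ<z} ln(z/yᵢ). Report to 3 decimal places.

0.241

Below the line: R2,000, R2,500 (q = 2 of N = 11).
Log shortfalls: ln(8400/2000) = 1.4351; ln(8400/2500) = 1.2119.
W = 2.647025 / 11 = 0.241.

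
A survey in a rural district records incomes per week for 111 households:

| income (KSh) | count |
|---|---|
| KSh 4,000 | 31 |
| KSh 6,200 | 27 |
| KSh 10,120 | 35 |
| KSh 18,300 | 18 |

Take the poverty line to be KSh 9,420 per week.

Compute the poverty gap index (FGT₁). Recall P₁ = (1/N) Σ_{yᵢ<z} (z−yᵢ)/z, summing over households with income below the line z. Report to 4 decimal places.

0.2438

Poor units: 31×KSh 4,000, 27×KSh 6,200 (q = 58 of N = 111).
Relative gaps: (9420−4000)/9420 = 0.5754 (×31); (9420−6200)/9420 = 0.3418 (×27).
Sum of shortfalls = 27.065817; P₁ averages over all N: 27.065817 / 111 = 0.2438.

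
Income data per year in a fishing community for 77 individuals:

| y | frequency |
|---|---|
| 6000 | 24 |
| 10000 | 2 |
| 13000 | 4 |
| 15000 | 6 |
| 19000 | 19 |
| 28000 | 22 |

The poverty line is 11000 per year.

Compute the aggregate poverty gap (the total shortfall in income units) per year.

Poor units: 24×6000, 2×10000 (q = 26 of N = 77).
Individual gaps: 24×(11000−6000) = 120000; 2×(11000−10000) = 2000.
Aggregate gap = 122000.

122000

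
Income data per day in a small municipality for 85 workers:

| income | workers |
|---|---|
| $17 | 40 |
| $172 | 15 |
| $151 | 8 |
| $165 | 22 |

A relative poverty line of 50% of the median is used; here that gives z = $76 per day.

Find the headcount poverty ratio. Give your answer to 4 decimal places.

0.4706

40 of the 85 workers have income below $76.
H = 40/85 = 0.4706.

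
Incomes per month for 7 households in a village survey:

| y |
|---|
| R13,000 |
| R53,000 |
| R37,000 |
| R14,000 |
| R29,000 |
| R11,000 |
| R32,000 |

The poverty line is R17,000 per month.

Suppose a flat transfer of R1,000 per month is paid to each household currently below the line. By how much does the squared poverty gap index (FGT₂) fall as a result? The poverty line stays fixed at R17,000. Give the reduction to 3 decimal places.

0.011

Before: below the line — R11,000, R13,000, R14,000; squared poverty gap index (FGT₂) = 0.03015.
After the R1,000 transfer: below the line — R12,000, R14,000, R15,000; squared poverty gap index (FGT₂) = 0.01878.
Reduction = 0.03015 − 0.01878 = 0.011.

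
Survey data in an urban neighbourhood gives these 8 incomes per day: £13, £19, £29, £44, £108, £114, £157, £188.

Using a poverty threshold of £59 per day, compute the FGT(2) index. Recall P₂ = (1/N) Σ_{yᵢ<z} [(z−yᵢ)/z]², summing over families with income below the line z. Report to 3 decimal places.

0.174

Poor units: £13, £19, £29, £44 (q = 4 of N = 8).
Gap ratios (z−y)/z: (59−13)/59 = 0.7797; (59−19)/59 = 0.6780; (59−29)/59 = 0.5085; (59−44)/59 = 0.2542.
Squared: 0.6079; 0.4596; 0.2585; 0.0646.
Sum = 1.390692; P₂ = 1.390692 / 8 = 0.174.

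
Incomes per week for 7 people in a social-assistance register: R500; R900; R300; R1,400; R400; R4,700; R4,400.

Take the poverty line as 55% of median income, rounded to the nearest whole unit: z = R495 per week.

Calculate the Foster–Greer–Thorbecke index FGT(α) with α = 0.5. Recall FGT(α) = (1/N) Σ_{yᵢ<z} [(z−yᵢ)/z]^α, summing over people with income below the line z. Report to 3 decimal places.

Poor units: R300, R400 (q = 2 of N = 7).
Relative gaps: (495−300)/495 = 0.3939; (495−400)/495 = 0.1919.
Raised to α = 0.5: 0.62765; 0.43809.
Sum = 1.065732; FGT(0.5) = 1.065732 / 7 = 0.152.

0.152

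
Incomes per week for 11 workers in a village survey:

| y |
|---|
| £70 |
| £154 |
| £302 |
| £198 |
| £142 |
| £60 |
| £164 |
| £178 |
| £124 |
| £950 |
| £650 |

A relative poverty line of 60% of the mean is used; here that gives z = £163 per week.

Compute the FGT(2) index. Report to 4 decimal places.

Poor units: £60, £70, £124, £142, £154 (q = 5 of N = 11).
Relative gaps: (163−60)/163 = 0.6319; (163−70)/163 = 0.5706; (163−124)/163 = 0.2393; (163−142)/163 = 0.1288; (163−154)/163 = 0.0552.
Squared: 0.3993; 0.3255; 0.0572; 0.0166; 0.0030.
Sum = 0.801724; P₂ = 0.801724 / 11 = 0.0729.

0.0729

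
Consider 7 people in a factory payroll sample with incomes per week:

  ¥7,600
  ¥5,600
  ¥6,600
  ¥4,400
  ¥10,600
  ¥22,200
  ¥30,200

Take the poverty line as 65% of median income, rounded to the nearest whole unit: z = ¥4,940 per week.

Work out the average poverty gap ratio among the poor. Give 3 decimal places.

0.109

Below the line: ¥4,400 (q = 1 of N = 7).
Shortfall ratios (z−y)/z: 0.1093; sum = 0.109312.
The income-gap ratio divides by q (the poor only): 0.109312 / 1 = 0.109.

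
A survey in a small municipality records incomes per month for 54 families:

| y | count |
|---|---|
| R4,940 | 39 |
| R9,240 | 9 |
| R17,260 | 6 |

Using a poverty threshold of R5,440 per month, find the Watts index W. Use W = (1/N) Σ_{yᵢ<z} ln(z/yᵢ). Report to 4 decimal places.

Incomes under z: 39×R4,940 (q = 39 of N = 54).
ln(z/y) terms: ln(5440/4940) = 0.0964 (×39).
W = 3.760135 / 54 = 0.0696.

0.0696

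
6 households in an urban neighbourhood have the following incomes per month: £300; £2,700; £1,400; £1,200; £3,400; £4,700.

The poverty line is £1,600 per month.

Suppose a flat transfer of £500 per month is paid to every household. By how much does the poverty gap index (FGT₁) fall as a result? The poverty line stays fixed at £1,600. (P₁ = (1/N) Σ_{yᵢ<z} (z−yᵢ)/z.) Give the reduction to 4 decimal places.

Before: below the line — £300, £1,200, £1,400; poverty gap index (FGT₁) = 0.197917.
After the £500 transfer: below the line — £800; poverty gap index (FGT₁) = 0.083333.
Reduction = 0.197917 − 0.083333 = 0.1146.

0.1146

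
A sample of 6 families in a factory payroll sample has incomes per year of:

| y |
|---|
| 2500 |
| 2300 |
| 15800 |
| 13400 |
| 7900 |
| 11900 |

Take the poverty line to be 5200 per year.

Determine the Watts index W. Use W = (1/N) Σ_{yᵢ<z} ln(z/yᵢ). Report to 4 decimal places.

0.2580

Poor units: 2300, 2500 (q = 2 of N = 6).
ln(z/y) terms: ln(5200/2300) = 0.8157; ln(5200/2500) = 0.7324.
W = 1.548117 / 6 = 0.2580.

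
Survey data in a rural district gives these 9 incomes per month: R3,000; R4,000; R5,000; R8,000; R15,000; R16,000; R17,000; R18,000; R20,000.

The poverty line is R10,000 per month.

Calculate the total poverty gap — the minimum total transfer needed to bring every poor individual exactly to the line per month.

Below z: R3,000, R4,000, R5,000, R8,000 (q = 4 of N = 9).
Individual gaps: 10000−3000 = 7000; 10000−4000 = 6000; 10000−5000 = 5000; 10000−8000 = 2000.
Aggregate gap = R20,000.

R20,000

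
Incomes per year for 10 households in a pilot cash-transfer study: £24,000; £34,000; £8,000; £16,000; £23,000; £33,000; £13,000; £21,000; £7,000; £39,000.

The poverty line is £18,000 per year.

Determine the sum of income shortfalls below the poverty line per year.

£28,000

Below z: £7,000, £8,000, £13,000, £16,000 (q = 4 of N = 10).
Individual gaps: 18000−7000 = 11000; 18000−8000 = 10000; 18000−13000 = 5000; 18000−16000 = 2000.
Aggregate gap = £28,000.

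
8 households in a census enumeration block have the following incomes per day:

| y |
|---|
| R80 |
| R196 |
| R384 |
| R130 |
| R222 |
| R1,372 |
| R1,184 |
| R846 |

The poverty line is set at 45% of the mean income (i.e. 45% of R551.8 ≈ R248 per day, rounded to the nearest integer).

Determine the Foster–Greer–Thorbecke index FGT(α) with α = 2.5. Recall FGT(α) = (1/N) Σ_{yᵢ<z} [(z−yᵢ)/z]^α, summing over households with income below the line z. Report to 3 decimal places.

0.070

Below z: R80, R130, R196, R222 (q = 4 of N = 8).
Shortfall ratios: (248−80)/248 = 0.6774; (248−130)/248 = 0.4758; (248−196)/248 = 0.2097; (248−222)/248 = 0.1048.
Raised to α = 2.5: 0.37770; 0.15616; 0.02013; 0.00356.
Sum = 0.557550; FGT(2.5) = 0.557550 / 8 = 0.070.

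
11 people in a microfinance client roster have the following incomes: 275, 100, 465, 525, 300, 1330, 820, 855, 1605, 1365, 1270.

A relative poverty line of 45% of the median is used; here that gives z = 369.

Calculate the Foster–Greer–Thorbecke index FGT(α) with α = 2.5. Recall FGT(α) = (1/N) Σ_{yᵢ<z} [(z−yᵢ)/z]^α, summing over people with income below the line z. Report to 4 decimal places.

Incomes under z: 100, 275, 300 (q = 3 of N = 11).
Gap ratios (z−y)/z: (369−100)/369 = 0.7290; (369−275)/369 = 0.2547; (369−300)/369 = 0.1870.
Raised to α = 2.5: 0.45375; 0.03275; 0.01512.
Sum = 0.501621; FGT(2.5) = 0.501621 / 11 = 0.0456.

0.0456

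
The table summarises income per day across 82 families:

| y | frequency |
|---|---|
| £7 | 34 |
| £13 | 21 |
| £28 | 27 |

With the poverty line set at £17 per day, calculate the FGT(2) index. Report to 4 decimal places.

0.1577

Incomes under z: 34×£7, 21×£13 (q = 55 of N = 82).
Gap ratios (z−y)/z: (17−7)/17 = 0.5882 (×34); (17−13)/17 = 0.2353 (×21).
Squared: 0.3460 (×34); 0.0554 (×21).
Sum = 12.927336; P₂ = 12.927336 / 82 = 0.1577.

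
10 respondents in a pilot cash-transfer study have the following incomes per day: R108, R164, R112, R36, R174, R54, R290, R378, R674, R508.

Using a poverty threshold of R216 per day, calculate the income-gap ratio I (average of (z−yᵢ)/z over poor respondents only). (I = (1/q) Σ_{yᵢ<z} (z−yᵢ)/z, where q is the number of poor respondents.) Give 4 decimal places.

0.5000

Below z: R36, R54, R108, R112, R164, R174 (q = 6 of N = 10).
Shortfall ratios (z−y)/z: 0.8333, 0.7500, 0.5000, 0.4815, 0.2407, 0.1944; sum = 3.000000.
The income-gap ratio divides by q (the poor only): 3.000000 / 6 = 0.5000.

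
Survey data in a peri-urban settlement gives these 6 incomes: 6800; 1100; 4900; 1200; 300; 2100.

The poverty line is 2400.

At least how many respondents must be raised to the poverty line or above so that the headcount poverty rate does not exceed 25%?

3

4 of the 6 respondents are poor, so H = 4/6 = 0.667.
A headcount ratio of at most 25% allows at most ⌊0.25 × 6⌋ = 1 poor respondents.
So at least 4 − 1 = 3 must be lifted.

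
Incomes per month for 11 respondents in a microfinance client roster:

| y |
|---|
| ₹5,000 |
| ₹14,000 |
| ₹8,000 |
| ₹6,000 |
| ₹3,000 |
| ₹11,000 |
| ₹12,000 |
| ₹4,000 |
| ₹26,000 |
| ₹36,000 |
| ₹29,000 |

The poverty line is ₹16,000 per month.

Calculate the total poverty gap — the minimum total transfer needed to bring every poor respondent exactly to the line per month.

₹65,000

Below z: ₹3,000, ₹4,000, ₹5,000, ₹6,000, ₹8,000, ₹11,000, ₹12,000, ₹14,000 (q = 8 of N = 11).
Individual gaps: 16000−3000 = 13000; 16000−4000 = 12000; 16000−5000 = 11000; 16000−6000 = 10000; 16000−8000 = 8000; 16000−11000 = 5000; 16000−12000 = 4000; 16000−14000 = 2000.
Aggregate gap = ₹65,000.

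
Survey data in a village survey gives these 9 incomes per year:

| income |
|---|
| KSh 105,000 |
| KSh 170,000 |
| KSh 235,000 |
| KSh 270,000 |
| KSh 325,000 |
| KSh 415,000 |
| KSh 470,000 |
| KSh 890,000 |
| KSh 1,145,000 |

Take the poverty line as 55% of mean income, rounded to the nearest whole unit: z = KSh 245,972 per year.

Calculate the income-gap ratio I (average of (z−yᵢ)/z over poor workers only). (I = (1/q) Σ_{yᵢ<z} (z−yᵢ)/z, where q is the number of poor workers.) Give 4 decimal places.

0.3089

Poor units: KSh 105,000, KSh 170,000, KSh 235,000 (q = 3 of N = 9).
Relative gaps: 0.5731, 0.3089, 0.0446; sum = 0.926593.
The income-gap ratio divides by q (the poor only): 0.926593 / 3 = 0.3089.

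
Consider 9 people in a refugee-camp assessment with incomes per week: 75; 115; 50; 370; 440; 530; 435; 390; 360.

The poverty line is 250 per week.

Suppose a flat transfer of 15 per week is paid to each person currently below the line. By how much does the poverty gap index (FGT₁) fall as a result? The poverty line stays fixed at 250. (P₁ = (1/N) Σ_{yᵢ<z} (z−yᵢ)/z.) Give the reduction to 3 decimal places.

Before: below the line — 50, 75, 115; poverty gap index (FGT₁) = 0.22667.
After the 15 transfer: below the line — 65, 90, 130; poverty gap index (FGT₁) = 0.20667.
Reduction = 0.22667 − 0.20667 = 0.020.

0.020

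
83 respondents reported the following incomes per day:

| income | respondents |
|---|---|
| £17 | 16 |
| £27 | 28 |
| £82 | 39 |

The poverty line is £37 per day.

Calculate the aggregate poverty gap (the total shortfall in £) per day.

£600

Below the line: 16×£17, 28×£27 (q = 44 of N = 83).
Individual gaps: 16×(37−17) = 320; 28×(37−27) = 280.
Aggregate gap = £600.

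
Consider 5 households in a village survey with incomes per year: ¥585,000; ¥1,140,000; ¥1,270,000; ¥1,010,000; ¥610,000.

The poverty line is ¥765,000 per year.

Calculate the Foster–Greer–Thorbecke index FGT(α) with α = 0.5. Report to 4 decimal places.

Incomes under z: ¥585,000, ¥610,000 (q = 2 of N = 5).
Gap ratios (z−y)/z: (765000−585000)/765000 = 0.2353; (765000−610000)/765000 = 0.2026.
Raised to α = 0.5: 0.48507; 0.45013.
Sum = 0.935198; FGT(0.5) = 0.935198 / 5 = 0.1870.

0.1870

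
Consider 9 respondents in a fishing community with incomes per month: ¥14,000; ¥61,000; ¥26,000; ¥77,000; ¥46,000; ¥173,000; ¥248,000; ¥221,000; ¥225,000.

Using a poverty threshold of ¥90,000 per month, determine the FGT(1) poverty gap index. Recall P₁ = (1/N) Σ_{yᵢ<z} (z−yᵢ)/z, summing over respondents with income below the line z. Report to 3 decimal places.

0.279

Below z: ¥14,000, ¥26,000, ¥46,000, ¥61,000, ¥77,000 (q = 5 of N = 9).
Normalized shortfalls: (90000−14000)/90000 = 0.8444; (90000−26000)/90000 = 0.7111; (90000−46000)/90000 = 0.4889; (90000−61000)/90000 = 0.3222; (90000−77000)/90000 = 0.1444.
Sum of shortfalls = 2.511111; P₁ averages over all N: 2.511111 / 9 = 0.279.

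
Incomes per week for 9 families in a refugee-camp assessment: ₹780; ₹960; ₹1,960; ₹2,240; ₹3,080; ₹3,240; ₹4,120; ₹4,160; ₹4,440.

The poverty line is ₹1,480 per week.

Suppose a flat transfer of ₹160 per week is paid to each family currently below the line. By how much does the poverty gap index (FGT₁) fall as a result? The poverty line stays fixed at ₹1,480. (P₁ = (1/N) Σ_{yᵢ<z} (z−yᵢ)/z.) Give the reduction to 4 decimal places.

0.0240

Before: below the line — ₹780, ₹960; poverty gap index (FGT₁) = 0.091592.
After the ₹160 transfer: below the line — ₹940, ₹1,120; poverty gap index (FGT₁) = 0.067568.
Reduction = 0.091592 − 0.067568 = 0.0240.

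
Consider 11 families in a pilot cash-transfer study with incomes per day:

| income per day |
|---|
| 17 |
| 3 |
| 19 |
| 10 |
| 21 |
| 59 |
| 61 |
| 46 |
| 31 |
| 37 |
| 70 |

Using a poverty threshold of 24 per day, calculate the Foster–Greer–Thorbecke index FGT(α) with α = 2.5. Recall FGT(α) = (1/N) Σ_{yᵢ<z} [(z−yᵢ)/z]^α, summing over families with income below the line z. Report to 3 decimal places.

0.095

Incomes under z: 3, 10, 17, 19, 21 (q = 5 of N = 11).
Gap ratios (z−y)/z: (24−3)/24 = 0.8750; (24−10)/24 = 0.5833; (24−17)/24 = 0.2917; (24−19)/24 = 0.2083; (24−21)/24 = 0.1250.
Raised to α = 2.5: 0.71618; 0.25989; 0.04594; 0.01981; 0.00552.
Sum = 1.047346; FGT(2.5) = 1.047346 / 11 = 0.095.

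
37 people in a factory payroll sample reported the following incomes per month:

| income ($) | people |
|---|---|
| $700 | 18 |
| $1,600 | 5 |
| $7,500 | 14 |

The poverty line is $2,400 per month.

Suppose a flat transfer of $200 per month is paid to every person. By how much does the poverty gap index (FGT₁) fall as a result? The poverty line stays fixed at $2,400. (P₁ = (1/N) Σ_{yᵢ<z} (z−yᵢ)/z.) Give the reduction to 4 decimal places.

Before: below the line — 18×$700, 5×$1,600; poverty gap index (FGT₁) = 0.389640.
After the $200 transfer: below the line — 18×$900, 5×$1,800; poverty gap index (FGT₁) = 0.337838.
Reduction = 0.389640 − 0.337838 = 0.0518.

0.0518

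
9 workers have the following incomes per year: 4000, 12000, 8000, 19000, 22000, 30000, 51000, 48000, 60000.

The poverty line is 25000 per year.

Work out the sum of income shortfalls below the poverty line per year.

Incomes under z: 4000, 8000, 12000, 19000, 22000 (q = 5 of N = 9).
Individual gaps: 25000−4000 = 21000; 25000−8000 = 17000; 25000−12000 = 13000; 25000−19000 = 6000; 25000−22000 = 3000.
Aggregate gap = 60000.

60000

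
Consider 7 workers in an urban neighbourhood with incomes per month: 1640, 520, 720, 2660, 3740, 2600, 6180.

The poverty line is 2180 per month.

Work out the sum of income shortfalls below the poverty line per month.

Below the line: 520, 720, 1640 (q = 3 of N = 7).
Individual gaps: 2180−520 = 1660; 2180−720 = 1460; 2180−1640 = 540.
Aggregate gap = 3660.

3660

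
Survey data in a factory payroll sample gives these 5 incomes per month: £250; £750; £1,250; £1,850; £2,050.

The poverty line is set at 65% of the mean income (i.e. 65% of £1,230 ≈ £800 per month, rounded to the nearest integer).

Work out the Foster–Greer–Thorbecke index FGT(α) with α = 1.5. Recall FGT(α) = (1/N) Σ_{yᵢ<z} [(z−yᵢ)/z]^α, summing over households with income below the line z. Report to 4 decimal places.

Incomes under z: £250, £750 (q = 2 of N = 5).
Relative gaps: (800−250)/800 = 0.6875; (800−750)/800 = 0.0625.
Raised to α = 1.5: 0.57004; 0.01562.
Sum = 0.585670; FGT(1.5) = 0.585670 / 5 = 0.1171.

0.1171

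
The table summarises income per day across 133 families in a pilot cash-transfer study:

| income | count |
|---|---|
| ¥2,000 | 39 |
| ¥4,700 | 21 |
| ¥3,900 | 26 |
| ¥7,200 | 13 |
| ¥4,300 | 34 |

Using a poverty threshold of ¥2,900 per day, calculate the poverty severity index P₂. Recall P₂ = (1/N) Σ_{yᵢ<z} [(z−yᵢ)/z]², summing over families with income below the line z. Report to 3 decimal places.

Incomes under z: 39×¥2,000 (q = 39 of N = 133).
Normalized shortfalls: (2900−2000)/2900 = 0.3103 (×39).
Squared: 0.0963 (×39).
Sum = 3.756243; P₂ = 3.756243 / 133 = 0.028.

0.028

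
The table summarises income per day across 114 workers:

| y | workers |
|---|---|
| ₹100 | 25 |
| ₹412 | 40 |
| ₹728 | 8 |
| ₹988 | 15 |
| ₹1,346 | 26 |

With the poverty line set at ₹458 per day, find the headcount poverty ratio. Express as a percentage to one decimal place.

57.0%

65 of the 114 workers have income below ₹458.
H = 65/114 = 57.0%.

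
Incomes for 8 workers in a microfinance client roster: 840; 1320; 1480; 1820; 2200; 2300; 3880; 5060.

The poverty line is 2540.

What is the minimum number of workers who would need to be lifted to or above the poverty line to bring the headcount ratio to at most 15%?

5

6 of the 8 workers are poor, so H = 6/8 = 0.750.
A headcount ratio of at most 15% allows at most ⌊0.15 × 8⌋ = 1 poor workers.
So at least 6 − 1 = 5 must be lifted.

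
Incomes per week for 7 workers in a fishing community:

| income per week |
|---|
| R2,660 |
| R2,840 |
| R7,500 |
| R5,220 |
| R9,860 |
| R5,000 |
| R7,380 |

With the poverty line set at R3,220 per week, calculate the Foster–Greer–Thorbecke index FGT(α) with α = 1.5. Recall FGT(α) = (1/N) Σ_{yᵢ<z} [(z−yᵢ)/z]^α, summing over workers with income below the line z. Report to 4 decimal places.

Below the line: R2,660, R2,840 (q = 2 of N = 7).
Normalized shortfalls: (3220−2660)/3220 = 0.1739; (3220−2840)/3220 = 0.1180.
Raised to α = 1.5: 0.07253; 0.04054.
Sum = 0.113067; FGT(1.5) = 0.113067 / 7 = 0.0162.

0.0162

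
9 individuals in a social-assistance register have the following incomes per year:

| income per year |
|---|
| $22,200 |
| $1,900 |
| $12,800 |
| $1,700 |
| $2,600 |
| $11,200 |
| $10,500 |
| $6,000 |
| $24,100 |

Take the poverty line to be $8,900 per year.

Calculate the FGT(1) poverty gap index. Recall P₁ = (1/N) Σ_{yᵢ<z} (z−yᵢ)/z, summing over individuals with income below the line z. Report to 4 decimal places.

Below z: $1,700, $1,900, $2,600, $6,000 (q = 4 of N = 9).
Gap ratios (z−y)/z: (8900−1700)/8900 = 0.8090; (8900−1900)/8900 = 0.7865; (8900−2600)/8900 = 0.7079; (8900−6000)/8900 = 0.3258.
Sum of shortfalls = 2.629213; P₁ averages over all N: 2.629213 / 9 = 0.2921.

0.2921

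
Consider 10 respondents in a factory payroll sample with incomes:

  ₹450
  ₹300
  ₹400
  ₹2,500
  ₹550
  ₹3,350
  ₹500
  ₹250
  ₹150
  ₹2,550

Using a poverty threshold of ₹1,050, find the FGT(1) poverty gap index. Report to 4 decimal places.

Poor units: ₹150, ₹250, ₹300, ₹400, ₹450, ₹500, ₹550 (q = 7 of N = 10).
Shortfall ratios: (1050−150)/1050 = 0.8571; (1050−250)/1050 = 0.7619; (1050−300)/1050 = 0.7143; (1050−400)/1050 = 0.6190; (1050−450)/1050 = 0.5714; (1050−500)/1050 = 0.5238; (1050−550)/1050 = 0.4762.
Sum of shortfalls = 4.523810; P₁ averages over all N: 4.523810 / 10 = 0.4524.

0.4524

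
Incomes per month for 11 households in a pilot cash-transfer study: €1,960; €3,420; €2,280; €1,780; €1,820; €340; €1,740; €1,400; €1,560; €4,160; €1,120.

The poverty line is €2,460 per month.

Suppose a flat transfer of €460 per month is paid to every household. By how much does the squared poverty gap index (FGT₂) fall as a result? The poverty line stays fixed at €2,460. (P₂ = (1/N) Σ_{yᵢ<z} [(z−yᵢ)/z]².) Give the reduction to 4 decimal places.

0.0851

Before: below the line — €340, €1,120, €1,400, €1,560, €1,740, €1,780, €1,820, €1,960, €2,280; squared poverty gap index (FGT₂) = 0.148667.
After the €460 transfer: below the line — €800, €1,580, €1,860, €2,020, €2,200, €2,240, €2,280, €2,420; squared poverty gap index (FGT₂) = 0.063599.
Reduction = 0.148667 − 0.063599 = 0.0851.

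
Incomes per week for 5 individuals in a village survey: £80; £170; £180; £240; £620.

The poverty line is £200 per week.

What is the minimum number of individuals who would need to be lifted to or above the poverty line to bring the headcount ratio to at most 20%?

2

Currently q = 3 of N = 5 are below the line (H = 0.600).
A headcount ratio of at most 20% allows at most ⌊0.20 × 5⌋ = 1 poor individuals.
So at least 3 − 1 = 2 must be lifted.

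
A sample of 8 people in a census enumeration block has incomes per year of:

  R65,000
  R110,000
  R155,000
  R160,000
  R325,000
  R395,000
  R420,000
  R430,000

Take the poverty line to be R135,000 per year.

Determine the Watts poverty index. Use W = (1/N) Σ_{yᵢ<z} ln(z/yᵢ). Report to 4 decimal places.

0.1170

Incomes under z: R65,000, R110,000 (q = 2 of N = 8).
Log shortfalls: ln(135000/65000) = 0.7309; ln(135000/110000) = 0.2048.
W = 0.935682 / 8 = 0.1170.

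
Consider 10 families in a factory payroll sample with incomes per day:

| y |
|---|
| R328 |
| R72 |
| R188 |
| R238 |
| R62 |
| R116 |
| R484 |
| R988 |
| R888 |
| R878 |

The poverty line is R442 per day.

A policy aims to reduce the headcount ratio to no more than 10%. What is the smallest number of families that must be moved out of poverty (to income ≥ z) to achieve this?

Currently q = 6 of N = 10 are below the line (H = 0.600).
A headcount ratio of at most 10% allows at most ⌊0.10 × 10⌋ = 1 poor families.
So at least 6 − 1 = 5 must be lifted.

5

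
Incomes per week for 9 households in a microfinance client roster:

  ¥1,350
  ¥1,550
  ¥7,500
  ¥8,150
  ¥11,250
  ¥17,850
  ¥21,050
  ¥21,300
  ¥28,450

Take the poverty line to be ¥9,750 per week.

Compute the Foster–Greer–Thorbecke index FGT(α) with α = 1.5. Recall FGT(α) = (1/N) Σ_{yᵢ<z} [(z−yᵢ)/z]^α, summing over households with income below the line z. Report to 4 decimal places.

0.1943

Incomes under z: ¥1,350, ¥1,550, ¥7,500, ¥8,150 (q = 4 of N = 9).
Normalized shortfalls: (9750−1350)/9750 = 0.8615; (9750−1550)/9750 = 0.8410; (9750−7500)/9750 = 0.2308; (9750−8150)/9750 = 0.1641.
Raised to α = 1.5: 0.79967; 0.77128; 0.11086; 0.06648.
Sum = 1.748291; FGT(1.5) = 1.748291 / 9 = 0.1943.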